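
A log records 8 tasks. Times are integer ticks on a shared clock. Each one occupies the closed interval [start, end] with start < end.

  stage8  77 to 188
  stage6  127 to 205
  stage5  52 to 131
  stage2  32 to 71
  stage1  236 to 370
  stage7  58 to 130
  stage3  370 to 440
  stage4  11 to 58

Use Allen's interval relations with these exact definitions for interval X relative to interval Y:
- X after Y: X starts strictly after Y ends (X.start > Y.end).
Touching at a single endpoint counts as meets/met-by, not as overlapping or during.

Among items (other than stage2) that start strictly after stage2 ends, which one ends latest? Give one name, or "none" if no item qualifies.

stage3

Target stage2 = [32, 71].
stage1 [236, 370] → after → candidate.
stage3 [370, 440] → after → candidate.
stage4 [11, 58] → overlaps → excluded.
stage5 [52, 131] → overlapped-by → excluded.
stage6 [127, 205] → after → candidate.
stage7 [58, 130] → overlapped-by → excluded.
stage8 [77, 188] → after → candidate.
Among candidates, latest end is 440 → stage3.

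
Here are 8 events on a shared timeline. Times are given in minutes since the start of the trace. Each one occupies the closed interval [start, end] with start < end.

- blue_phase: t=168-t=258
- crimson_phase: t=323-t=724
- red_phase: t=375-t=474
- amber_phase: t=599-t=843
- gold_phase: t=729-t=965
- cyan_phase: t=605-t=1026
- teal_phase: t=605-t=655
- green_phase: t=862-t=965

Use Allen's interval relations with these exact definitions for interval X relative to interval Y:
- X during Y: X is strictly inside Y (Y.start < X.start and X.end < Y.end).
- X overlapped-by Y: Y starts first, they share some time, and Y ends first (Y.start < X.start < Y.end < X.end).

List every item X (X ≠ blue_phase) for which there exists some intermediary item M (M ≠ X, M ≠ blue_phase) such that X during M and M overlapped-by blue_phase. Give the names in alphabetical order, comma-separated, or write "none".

none

Target blue_phase = [t=168, t=258].
Intermediaries M with M overlapped-by blue_phase: none.
Union: none.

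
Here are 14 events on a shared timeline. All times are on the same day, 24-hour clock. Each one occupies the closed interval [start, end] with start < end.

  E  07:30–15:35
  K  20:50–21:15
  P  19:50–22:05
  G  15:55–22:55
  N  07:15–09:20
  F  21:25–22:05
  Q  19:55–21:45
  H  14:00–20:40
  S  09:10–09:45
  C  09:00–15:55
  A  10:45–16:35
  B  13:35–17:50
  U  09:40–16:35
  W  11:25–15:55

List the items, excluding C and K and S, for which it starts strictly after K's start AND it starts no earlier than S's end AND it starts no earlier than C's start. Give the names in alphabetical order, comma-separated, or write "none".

Conditions: its start is strictly after K's start (X.start > 20:50) AND its start is no earlier than S's end (X.start >= 09:45) AND its start is no earlier than C's start (X.start >= 09:00).
A: start 10:45 > 20:50? ✗; start 10:45 >= 09:45? ✓; start 10:45 >= 09:00? ✓ → no.
B: start 13:35 > 20:50? ✗; start 13:35 >= 09:45? ✓; start 13:35 >= 09:00? ✓ → no.
E: start 07:30 > 20:50? ✗; start 07:30 >= 09:45? ✗; start 07:30 >= 09:00? ✗ → no.
F: start 21:25 > 20:50? ✓; start 21:25 >= 09:45? ✓; start 21:25 >= 09:00? ✓ → yes.
G: start 15:55 > 20:50? ✗; start 15:55 >= 09:45? ✓; start 15:55 >= 09:00? ✓ → no.
H: start 14:00 > 20:50? ✗; start 14:00 >= 09:45? ✓; start 14:00 >= 09:00? ✓ → no.
N: start 07:15 > 20:50? ✗; start 07:15 >= 09:45? ✗; start 07:15 >= 09:00? ✗ → no.
P: start 19:50 > 20:50? ✗; start 19:50 >= 09:45? ✓; start 19:50 >= 09:00? ✓ → no.
Q: start 19:55 > 20:50? ✗; start 19:55 >= 09:45? ✓; start 19:55 >= 09:00? ✓ → no.
U: start 09:40 > 20:50? ✗; start 09:40 >= 09:45? ✗; start 09:40 >= 09:00? ✓ → no.
W: start 11:25 > 20:50? ✗; start 11:25 >= 09:45? ✓; start 11:25 >= 09:00? ✓ → no.
Result: F.

F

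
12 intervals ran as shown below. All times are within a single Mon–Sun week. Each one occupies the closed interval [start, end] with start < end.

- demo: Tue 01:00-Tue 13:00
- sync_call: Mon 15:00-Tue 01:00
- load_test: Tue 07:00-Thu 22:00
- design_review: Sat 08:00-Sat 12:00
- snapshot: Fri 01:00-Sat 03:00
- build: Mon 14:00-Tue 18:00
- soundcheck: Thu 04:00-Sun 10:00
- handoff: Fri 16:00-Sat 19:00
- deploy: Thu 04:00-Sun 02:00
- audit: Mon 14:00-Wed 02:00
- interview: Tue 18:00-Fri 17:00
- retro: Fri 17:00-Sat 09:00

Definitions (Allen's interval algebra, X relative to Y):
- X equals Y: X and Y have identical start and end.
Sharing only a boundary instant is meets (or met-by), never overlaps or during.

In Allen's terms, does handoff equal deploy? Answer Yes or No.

handoff = [Fri 16:00, Sat 19:00], deploy = [Thu 04:00, Sun 02:00].
Actual relation of handoff to deploy: during.
Asked whether 'equals' holds → No.

No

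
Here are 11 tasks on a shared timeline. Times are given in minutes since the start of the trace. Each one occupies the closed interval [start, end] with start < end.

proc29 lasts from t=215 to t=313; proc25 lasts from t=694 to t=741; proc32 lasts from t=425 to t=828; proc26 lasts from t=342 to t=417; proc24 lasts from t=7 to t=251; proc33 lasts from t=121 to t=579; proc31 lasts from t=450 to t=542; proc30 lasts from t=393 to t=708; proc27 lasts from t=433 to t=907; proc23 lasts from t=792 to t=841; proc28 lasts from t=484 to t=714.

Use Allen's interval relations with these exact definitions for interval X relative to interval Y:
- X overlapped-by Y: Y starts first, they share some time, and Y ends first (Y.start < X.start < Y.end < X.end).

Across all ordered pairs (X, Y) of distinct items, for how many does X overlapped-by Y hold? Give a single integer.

15

Checking all 110 ordered pairs for relation 'overlapped-by'; matching pairs in alphabetical order:
(proc23, proc32): proc23 overlapped-by proc32 ✓
(proc25, proc28): proc25 overlapped-by proc28 ✓
(proc25, proc30): proc25 overlapped-by proc30 ✓
(proc27, proc30): proc27 overlapped-by proc30 ✓
(proc27, proc32): proc27 overlapped-by proc32 ✓
(proc27, proc33): proc27 overlapped-by proc33 ✓
(proc28, proc30): proc28 overlapped-by proc30 ✓
(proc28, proc31): proc28 overlapped-by proc31 ✓
(proc28, proc33): proc28 overlapped-by proc33 ✓
(proc29, proc24): proc29 overlapped-by proc24 ✓
(proc30, proc26): proc30 overlapped-by proc26 ✓
(proc30, proc33): proc30 overlapped-by proc33 ✓
(proc32, proc30): proc32 overlapped-by proc30 ✓
(proc32, proc33): proc32 overlapped-by proc33 ✓
(proc33, proc24): proc33 overlapped-by proc24 ✓
Count: 15.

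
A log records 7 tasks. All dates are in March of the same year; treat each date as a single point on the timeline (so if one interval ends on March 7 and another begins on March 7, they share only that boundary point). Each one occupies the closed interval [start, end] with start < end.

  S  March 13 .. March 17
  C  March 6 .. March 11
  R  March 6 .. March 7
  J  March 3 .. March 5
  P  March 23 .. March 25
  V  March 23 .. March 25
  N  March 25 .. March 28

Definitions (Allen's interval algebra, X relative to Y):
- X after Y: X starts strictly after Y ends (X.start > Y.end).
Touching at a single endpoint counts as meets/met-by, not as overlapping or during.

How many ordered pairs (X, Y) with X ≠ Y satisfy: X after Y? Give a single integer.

Checking all 42 ordered pairs for relation 'after'; matching pairs in alphabetical order:
(C, J): C after J ✓
(N, C): N after C ✓
(N, J): N after J ✓
(N, R): N after R ✓
(N, S): N after S ✓
(P, C): P after C ✓
(P, J): P after J ✓
(P, R): P after R ✓
(P, S): P after S ✓
(R, J): R after J ✓
(S, C): S after C ✓
(S, J): S after J ✓
(S, R): S after R ✓
(V, C): V after C ✓
(V, J): V after J ✓
(V, R): V after R ✓
(V, S): V after S ✓
Count: 17.

17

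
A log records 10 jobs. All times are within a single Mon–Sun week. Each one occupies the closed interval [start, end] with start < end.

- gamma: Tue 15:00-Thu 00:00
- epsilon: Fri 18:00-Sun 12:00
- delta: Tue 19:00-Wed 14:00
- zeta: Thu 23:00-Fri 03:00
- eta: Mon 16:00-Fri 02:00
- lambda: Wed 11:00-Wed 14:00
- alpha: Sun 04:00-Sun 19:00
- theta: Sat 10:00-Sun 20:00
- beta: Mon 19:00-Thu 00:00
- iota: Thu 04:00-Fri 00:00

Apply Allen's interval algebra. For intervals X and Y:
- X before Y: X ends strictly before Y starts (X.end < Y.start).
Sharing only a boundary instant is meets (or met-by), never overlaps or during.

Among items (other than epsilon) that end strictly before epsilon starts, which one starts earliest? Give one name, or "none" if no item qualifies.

Target epsilon = [Fri 18:00, Sun 12:00].
alpha [Sun 04:00, Sun 19:00] → overlapped-by → excluded.
beta [Mon 19:00, Thu 00:00] → before → candidate.
delta [Tue 19:00, Wed 14:00] → before → candidate.
eta [Mon 16:00, Fri 02:00] → before → candidate.
gamma [Tue 15:00, Thu 00:00] → before → candidate.
iota [Thu 04:00, Fri 00:00] → before → candidate.
lambda [Wed 11:00, Wed 14:00] → before → candidate.
theta [Sat 10:00, Sun 20:00] → overlapped-by → excluded.
zeta [Thu 23:00, Fri 03:00] → before → candidate.
Among candidates, earliest start is Mon 16:00 → eta.

eta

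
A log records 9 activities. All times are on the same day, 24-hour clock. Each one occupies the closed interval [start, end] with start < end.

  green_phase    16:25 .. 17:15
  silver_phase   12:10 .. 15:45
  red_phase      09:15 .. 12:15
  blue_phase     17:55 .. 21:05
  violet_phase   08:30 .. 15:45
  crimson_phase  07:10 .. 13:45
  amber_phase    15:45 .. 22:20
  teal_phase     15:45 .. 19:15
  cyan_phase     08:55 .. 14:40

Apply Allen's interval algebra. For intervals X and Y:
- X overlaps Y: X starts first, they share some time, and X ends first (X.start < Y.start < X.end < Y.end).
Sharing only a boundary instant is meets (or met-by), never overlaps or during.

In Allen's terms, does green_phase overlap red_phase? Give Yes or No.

green_phase = [16:25, 17:15], red_phase = [09:15, 12:15].
Actual relation of green_phase to red_phase: after.
Asked whether 'overlaps' holds → No.

No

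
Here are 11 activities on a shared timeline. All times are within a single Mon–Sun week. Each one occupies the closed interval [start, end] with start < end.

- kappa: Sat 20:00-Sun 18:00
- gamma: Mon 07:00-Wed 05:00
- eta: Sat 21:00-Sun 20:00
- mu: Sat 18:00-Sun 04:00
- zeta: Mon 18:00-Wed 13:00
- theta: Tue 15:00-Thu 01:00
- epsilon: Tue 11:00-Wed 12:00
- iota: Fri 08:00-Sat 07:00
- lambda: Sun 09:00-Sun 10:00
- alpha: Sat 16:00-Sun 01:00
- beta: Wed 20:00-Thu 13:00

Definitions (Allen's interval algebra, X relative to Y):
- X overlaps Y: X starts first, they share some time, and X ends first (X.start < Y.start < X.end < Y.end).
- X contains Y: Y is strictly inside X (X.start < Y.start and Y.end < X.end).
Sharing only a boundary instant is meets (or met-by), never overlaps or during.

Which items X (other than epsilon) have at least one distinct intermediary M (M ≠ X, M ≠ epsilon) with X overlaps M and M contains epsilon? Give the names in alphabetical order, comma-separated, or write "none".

gamma

Target epsilon = [Tue 11:00, Wed 12:00].
Intermediaries M with M contains epsilon: zeta.
Via zeta — items with X overlaps zeta: gamma.
Union: gamma.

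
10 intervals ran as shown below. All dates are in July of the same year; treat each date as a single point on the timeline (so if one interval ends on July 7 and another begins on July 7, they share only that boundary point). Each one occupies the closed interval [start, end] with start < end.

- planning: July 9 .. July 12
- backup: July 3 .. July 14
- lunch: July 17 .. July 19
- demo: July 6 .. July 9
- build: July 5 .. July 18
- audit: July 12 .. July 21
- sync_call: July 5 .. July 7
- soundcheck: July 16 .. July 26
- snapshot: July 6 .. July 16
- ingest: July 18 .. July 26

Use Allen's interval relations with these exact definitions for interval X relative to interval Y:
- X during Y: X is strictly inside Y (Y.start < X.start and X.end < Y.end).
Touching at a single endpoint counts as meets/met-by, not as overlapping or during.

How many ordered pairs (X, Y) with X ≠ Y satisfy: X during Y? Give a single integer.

Checking all 90 ordered pairs for relation 'during'; matching pairs in alphabetical order:
(demo, backup): demo during backup ✓
(demo, build): demo during build ✓
(lunch, audit): lunch during audit ✓
(lunch, soundcheck): lunch during soundcheck ✓
(planning, backup): planning during backup ✓
(planning, build): planning during build ✓
(planning, snapshot): planning during snapshot ✓
(snapshot, build): snapshot during build ✓
(sync_call, backup): sync_call during backup ✓
Count: 9.

9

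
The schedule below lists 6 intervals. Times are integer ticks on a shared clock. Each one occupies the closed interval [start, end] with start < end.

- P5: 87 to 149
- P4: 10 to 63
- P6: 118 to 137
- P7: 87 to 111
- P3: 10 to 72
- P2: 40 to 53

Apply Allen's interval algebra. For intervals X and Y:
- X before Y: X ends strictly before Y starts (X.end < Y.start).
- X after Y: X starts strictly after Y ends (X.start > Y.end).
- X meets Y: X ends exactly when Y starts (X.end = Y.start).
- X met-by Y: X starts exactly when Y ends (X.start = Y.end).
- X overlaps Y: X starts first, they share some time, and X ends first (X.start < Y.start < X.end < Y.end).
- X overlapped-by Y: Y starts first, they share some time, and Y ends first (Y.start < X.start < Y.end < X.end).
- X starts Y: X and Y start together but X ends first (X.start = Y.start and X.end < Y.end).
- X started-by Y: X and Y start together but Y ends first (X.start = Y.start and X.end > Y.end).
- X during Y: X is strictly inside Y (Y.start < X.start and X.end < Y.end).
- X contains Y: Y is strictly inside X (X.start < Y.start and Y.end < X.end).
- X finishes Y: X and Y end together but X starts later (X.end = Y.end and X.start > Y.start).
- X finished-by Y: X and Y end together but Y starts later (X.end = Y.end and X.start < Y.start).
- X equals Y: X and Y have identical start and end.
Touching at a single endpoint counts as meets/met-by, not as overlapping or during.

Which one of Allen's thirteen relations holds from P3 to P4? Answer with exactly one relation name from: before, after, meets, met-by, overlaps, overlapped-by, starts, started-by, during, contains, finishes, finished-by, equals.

started-by

P3 = [10, 72]; P4 = [10, 63].
Compare endpoints: P3.start = P4.start, P3.start < P4.end, P3.end > P4.start, P3.end > P4.end.
That pattern is 'started-by'.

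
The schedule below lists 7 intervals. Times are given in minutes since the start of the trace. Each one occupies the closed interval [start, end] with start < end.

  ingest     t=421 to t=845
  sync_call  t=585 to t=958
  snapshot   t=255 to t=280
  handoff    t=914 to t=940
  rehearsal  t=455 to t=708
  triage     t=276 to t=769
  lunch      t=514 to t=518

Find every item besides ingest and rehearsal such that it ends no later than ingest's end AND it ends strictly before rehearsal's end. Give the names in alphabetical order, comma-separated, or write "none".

Conditions: its end is no later than ingest's end (X.end <= t=845) AND its end is strictly before rehearsal's end (X.end < t=708).
handoff: end t=940 <= t=845? ✗; end t=940 < t=708? ✗ → no.
lunch: end t=518 <= t=845? ✓; end t=518 < t=708? ✓ → yes.
snapshot: end t=280 <= t=845? ✓; end t=280 < t=708? ✓ → yes.
sync_call: end t=958 <= t=845? ✗; end t=958 < t=708? ✗ → no.
triage: end t=769 <= t=845? ✓; end t=769 < t=708? ✗ → no.
Result: lunch, snapshot.

lunch, snapshot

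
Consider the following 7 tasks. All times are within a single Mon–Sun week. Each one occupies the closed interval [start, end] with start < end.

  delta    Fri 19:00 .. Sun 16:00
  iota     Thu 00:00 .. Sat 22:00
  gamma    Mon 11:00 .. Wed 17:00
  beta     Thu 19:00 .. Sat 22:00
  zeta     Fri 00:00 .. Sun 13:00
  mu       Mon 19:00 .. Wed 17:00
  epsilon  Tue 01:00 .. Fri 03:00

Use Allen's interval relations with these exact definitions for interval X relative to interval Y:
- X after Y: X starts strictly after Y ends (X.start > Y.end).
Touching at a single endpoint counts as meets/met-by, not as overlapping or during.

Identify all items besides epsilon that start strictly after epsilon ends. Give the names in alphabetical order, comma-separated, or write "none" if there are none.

Target epsilon = [Tue 01:00, Fri 03:00].
beta [Thu 19:00, Sat 22:00] → overlapped-by → no.
delta [Fri 19:00, Sun 16:00] → after → yes.
gamma [Mon 11:00, Wed 17:00] → overlaps → no.
iota [Thu 00:00, Sat 22:00] → overlapped-by → no.
mu [Mon 19:00, Wed 17:00] → overlaps → no.
zeta [Fri 00:00, Sun 13:00] → overlapped-by → no.
Result: delta.

delta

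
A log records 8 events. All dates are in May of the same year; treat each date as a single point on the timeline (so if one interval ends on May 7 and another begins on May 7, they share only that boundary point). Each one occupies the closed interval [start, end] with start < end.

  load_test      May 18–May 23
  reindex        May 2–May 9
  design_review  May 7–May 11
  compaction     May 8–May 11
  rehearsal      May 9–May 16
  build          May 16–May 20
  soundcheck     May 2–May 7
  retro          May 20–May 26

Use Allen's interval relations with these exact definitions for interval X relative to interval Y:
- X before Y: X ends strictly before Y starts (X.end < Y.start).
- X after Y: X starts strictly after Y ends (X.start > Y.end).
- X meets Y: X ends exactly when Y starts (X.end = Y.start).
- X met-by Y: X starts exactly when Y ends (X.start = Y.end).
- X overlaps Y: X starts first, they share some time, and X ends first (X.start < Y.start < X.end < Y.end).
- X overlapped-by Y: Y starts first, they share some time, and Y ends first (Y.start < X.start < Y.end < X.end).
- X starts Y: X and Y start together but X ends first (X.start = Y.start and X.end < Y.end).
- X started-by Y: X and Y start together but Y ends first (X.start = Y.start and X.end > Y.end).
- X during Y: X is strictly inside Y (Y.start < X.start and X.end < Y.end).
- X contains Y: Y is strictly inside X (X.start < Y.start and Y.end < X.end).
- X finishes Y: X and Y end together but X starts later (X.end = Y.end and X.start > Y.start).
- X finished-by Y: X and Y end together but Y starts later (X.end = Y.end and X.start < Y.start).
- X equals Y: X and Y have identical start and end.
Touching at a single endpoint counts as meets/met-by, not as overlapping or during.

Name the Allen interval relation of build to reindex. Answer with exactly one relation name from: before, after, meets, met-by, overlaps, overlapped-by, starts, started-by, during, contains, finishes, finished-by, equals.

after

build = [May 16, May 20]; reindex = [May 2, May 9].
Compare endpoints: build.start > reindex.start, build.start > reindex.end, build.end > reindex.start, build.end > reindex.end.
That pattern is 'after'.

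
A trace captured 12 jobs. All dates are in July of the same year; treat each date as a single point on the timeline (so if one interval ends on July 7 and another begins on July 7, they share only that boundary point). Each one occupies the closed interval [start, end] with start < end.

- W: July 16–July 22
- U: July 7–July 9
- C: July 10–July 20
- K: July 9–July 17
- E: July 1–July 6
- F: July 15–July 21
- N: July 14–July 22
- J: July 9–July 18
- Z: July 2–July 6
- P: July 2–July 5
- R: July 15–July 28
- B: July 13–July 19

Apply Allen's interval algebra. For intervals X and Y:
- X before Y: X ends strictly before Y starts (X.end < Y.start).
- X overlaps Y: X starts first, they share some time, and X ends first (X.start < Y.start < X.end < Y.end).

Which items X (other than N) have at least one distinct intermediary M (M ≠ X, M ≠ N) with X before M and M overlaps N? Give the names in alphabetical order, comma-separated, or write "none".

Target N = [July 14, July 22].
Intermediaries M with M overlaps N: B, C, J, K.
Via B — items with X before B: E, P, U, Z.
Via C — items with X before C: E, P, U, Z.
Via J — items with X before J: E, P, Z.
Via K — items with X before K: E, P, Z.
Union: E, P, U, Z.

E, P, U, Z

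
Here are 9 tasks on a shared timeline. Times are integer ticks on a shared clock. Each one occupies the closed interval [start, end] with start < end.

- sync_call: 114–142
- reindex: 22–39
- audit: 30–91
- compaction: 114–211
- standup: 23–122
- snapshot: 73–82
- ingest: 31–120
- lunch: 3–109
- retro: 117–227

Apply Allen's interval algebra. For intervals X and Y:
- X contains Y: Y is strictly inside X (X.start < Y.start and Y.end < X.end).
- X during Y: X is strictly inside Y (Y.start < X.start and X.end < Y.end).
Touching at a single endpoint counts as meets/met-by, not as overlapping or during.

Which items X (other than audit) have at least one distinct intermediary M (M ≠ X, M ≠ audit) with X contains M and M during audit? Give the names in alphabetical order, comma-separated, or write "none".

ingest, lunch, standup

Target audit = [30, 91].
Intermediaries M with M during audit: snapshot.
Via snapshot — items with X contains snapshot: ingest, lunch, standup.
Union: ingest, lunch, standup.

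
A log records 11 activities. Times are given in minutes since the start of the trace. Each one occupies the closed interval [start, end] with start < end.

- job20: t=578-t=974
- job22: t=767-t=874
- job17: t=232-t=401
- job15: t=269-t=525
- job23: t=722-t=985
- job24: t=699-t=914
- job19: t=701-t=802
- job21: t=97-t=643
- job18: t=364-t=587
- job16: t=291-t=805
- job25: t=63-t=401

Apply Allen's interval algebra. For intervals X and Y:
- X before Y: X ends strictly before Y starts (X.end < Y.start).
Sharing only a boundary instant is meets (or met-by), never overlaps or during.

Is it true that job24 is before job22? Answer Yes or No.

job24 = [t=699, t=914], job22 = [t=767, t=874].
Actual relation of job24 to job22: contains.
Asked whether 'before' holds → No.

No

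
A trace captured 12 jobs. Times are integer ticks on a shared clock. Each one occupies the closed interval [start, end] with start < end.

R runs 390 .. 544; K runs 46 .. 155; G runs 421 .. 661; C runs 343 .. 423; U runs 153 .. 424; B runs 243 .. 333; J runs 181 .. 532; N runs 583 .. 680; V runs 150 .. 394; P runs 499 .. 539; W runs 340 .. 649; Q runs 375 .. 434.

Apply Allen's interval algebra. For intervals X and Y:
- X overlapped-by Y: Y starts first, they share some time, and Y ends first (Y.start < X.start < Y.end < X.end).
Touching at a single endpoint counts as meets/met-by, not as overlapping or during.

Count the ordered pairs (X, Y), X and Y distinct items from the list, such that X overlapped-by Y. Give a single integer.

Checking all 132 ordered pairs for relation 'overlapped-by'; matching pairs in alphabetical order:
(C, V): C overlapped-by V ✓
(G, C): G overlapped-by C ✓
(G, J): G overlapped-by J ✓
(G, Q): G overlapped-by Q ✓
(G, R): G overlapped-by R ✓
(G, U): G overlapped-by U ✓
(G, W): G overlapped-by W ✓
(J, U): J overlapped-by U ✓
(J, V): J overlapped-by V ✓
(N, G): N overlapped-by G ✓
(N, W): N overlapped-by W ✓
(P, J): P overlapped-by J ✓
(Q, C): Q overlapped-by C ✓
(Q, U): Q overlapped-by U ✓
(Q, V): Q overlapped-by V ✓
(R, C): R overlapped-by C ✓
(R, J): R overlapped-by J ✓
(R, Q): R overlapped-by Q ✓
(R, U): R overlapped-by U ✓
(R, V): R overlapped-by V ✓
(U, K): U overlapped-by K ✓
(U, V): U overlapped-by V ✓
(V, K): V overlapped-by K ✓
(W, J): W overlapped-by J ✓
... plus 2 further pairs not listed.
Count: 26.

26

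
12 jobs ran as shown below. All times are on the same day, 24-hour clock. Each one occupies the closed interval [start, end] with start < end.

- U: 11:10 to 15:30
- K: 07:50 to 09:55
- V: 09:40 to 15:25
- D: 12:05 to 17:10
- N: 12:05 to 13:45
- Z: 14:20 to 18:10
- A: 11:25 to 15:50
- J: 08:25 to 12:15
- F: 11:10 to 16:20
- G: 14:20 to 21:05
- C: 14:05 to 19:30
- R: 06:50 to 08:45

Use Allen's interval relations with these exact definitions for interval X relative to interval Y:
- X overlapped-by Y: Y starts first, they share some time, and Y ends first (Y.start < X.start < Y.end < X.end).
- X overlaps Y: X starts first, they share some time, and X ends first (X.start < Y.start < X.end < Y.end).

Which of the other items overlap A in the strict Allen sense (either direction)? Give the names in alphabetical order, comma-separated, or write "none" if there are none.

Target A = [11:25, 15:50].
C [14:05, 19:30] → overlapped-by → yes.
D [12:05, 17:10] → overlapped-by → yes.
F [11:10, 16:20] → contains → no.
G [14:20, 21:05] → overlapped-by → yes.
J [08:25, 12:15] → overlaps → yes.
K [07:50, 09:55] → before → no.
N [12:05, 13:45] → during → no.
R [06:50, 08:45] → before → no.
U [11:10, 15:30] → overlaps → yes.
V [09:40, 15:25] → overlaps → yes.
Z [14:20, 18:10] → overlapped-by → yes.
Result: C, D, G, J, U, V, Z.

C, D, G, J, U, V, Z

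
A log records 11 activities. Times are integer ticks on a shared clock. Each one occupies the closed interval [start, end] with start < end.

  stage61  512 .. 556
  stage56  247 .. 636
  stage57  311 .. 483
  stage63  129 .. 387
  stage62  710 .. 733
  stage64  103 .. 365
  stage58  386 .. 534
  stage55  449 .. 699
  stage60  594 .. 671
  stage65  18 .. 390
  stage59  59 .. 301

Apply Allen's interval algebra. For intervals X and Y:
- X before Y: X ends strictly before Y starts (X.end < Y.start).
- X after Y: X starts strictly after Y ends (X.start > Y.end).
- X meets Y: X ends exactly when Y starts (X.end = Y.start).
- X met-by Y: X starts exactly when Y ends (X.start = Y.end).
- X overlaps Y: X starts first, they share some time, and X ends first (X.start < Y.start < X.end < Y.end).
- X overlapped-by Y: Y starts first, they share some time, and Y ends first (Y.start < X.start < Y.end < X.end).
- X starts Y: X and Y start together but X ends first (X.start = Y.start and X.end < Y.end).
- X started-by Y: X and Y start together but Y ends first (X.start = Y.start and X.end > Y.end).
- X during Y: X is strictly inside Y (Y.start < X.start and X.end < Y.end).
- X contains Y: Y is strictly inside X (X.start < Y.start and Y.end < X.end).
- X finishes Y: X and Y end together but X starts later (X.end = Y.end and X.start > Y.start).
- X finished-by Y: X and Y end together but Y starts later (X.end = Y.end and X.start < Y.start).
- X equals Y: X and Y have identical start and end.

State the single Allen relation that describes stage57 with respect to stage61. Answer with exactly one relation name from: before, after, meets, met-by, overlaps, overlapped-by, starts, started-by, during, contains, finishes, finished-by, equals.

before

stage57 = [311, 483]; stage61 = [512, 556].
Compare endpoints: stage57.start < stage61.start, stage57.start < stage61.end, stage57.end < stage61.start, stage57.end < stage61.end.
That pattern is 'before'.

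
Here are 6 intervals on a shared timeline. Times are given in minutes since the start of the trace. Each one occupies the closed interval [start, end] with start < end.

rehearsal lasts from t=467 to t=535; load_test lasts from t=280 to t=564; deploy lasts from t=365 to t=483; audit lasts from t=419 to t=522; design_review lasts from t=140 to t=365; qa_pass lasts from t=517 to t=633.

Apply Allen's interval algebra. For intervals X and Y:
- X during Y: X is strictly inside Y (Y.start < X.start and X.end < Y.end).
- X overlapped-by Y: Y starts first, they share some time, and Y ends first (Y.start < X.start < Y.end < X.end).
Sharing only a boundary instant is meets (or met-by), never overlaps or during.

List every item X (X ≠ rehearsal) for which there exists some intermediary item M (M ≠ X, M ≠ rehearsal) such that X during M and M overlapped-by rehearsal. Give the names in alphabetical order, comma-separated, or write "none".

none

Target rehearsal = [t=467, t=535].
Intermediaries M with M overlapped-by rehearsal: qa_pass.
Via qa_pass — items with X during qa_pass: none.
Union: none.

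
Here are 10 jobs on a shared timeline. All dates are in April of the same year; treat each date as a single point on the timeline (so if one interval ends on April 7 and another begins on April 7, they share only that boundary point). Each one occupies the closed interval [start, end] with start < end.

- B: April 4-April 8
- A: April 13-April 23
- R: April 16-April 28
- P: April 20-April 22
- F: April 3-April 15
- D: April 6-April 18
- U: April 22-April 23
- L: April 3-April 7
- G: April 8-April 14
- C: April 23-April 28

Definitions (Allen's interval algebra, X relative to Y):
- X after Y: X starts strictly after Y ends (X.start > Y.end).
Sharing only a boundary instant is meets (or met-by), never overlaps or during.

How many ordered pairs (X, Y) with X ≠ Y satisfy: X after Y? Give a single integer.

23

Checking all 90 ordered pairs for relation 'after'; matching pairs in alphabetical order:
(A, B): A after B ✓
(A, L): A after L ✓
(C, B): C after B ✓
(C, D): C after D ✓
(C, F): C after F ✓
(C, G): C after G ✓
(C, L): C after L ✓
(C, P): C after P ✓
(G, L): G after L ✓
(P, B): P after B ✓
(P, D): P after D ✓
(P, F): P after F ✓
(P, G): P after G ✓
(P, L): P after L ✓
(R, B): R after B ✓
(R, F): R after F ✓
(R, G): R after G ✓
(R, L): R after L ✓
(U, B): U after B ✓
(U, D): U after D ✓
(U, F): U after F ✓
(U, G): U after G ✓
(U, L): U after L ✓
Count: 23.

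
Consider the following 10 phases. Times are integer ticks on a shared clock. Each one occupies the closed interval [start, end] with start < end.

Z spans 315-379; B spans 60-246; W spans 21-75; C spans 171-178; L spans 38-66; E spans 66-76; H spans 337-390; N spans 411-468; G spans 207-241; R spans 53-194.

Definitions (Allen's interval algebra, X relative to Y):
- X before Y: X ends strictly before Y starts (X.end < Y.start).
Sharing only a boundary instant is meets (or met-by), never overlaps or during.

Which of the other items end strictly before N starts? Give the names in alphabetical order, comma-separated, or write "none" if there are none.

Target N = [411, 468].
B [60, 246] → before → yes.
C [171, 178] → before → yes.
E [66, 76] → before → yes.
G [207, 241] → before → yes.
H [337, 390] → before → yes.
L [38, 66] → before → yes.
R [53, 194] → before → yes.
W [21, 75] → before → yes.
Z [315, 379] → before → yes.
Result: B, C, E, G, H, L, R, W, Z.

B, C, E, G, H, L, R, W, Z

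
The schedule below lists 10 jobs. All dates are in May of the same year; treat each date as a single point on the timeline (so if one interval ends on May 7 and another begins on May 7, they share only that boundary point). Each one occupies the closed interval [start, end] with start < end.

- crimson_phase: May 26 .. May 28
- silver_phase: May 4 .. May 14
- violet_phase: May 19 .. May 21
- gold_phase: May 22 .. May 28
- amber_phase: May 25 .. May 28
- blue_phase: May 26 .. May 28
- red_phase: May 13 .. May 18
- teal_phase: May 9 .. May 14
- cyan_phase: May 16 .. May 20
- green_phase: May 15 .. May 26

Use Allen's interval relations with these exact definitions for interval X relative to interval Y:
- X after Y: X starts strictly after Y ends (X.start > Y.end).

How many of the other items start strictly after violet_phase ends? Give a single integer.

4

Target violet_phase = [May 19, May 21].
amber_phase [May 25, May 28] → after → counts.
blue_phase [May 26, May 28] → after → counts.
crimson_phase [May 26, May 28] → after → counts.
cyan_phase [May 16, May 20] → overlaps → no.
gold_phase [May 22, May 28] → after → counts.
green_phase [May 15, May 26] → contains → no.
red_phase [May 13, May 18] → before → no.
silver_phase [May 4, May 14] → before → no.
teal_phase [May 9, May 14] → before → no.
Total: 4.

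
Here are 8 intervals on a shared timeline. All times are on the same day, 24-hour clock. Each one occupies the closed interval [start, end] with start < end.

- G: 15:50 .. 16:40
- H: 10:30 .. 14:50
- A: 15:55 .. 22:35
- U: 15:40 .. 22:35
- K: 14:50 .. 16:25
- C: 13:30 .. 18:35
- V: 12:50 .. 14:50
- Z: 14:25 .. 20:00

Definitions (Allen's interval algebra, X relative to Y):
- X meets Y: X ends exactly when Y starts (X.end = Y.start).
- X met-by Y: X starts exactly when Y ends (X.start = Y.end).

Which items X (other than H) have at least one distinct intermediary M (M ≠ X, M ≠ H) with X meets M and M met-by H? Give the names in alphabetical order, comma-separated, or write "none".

Target H = [10:30, 14:50].
Intermediaries M with M met-by H: K.
Via K — items with X meets K: V.
Union: V.

V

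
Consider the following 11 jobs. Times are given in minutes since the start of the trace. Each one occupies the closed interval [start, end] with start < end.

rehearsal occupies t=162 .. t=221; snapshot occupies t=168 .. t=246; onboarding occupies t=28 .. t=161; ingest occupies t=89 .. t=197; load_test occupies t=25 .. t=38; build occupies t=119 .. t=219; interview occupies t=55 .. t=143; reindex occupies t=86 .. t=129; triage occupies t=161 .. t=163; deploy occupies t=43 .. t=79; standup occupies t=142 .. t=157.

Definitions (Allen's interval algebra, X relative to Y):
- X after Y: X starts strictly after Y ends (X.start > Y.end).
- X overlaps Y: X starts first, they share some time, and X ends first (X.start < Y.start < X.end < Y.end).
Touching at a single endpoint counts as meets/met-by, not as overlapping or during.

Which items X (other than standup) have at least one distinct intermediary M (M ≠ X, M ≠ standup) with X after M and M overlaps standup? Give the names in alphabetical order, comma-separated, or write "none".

rehearsal, snapshot, triage

Target standup = [t=142, t=157].
Intermediaries M with M overlaps standup: interview.
Via interview — items with X after interview: rehearsal, snapshot, triage.
Union: rehearsal, snapshot, triage.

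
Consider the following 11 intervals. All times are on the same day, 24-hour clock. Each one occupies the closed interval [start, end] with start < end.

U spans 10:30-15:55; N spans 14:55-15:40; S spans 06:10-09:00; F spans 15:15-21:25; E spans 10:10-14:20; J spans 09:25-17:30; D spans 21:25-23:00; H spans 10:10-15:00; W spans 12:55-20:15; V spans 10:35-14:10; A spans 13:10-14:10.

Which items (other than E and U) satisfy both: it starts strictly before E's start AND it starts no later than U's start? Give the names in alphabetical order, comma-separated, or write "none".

J, S

Conditions: its start is strictly before E's start (X.start < 10:10) AND its start is no later than U's start (X.start <= 10:30).
A: start 13:10 < 10:10? ✗; start 13:10 <= 10:30? ✗ → no.
D: start 21:25 < 10:10? ✗; start 21:25 <= 10:30? ✗ → no.
F: start 15:15 < 10:10? ✗; start 15:15 <= 10:30? ✗ → no.
H: start 10:10 < 10:10? ✗; start 10:10 <= 10:30? ✓ → no.
J: start 09:25 < 10:10? ✓; start 09:25 <= 10:30? ✓ → yes.
N: start 14:55 < 10:10? ✗; start 14:55 <= 10:30? ✗ → no.
S: start 06:10 < 10:10? ✓; start 06:10 <= 10:30? ✓ → yes.
V: start 10:35 < 10:10? ✗; start 10:35 <= 10:30? ✗ → no.
W: start 12:55 < 10:10? ✗; start 12:55 <= 10:30? ✗ → no.
Result: J, S.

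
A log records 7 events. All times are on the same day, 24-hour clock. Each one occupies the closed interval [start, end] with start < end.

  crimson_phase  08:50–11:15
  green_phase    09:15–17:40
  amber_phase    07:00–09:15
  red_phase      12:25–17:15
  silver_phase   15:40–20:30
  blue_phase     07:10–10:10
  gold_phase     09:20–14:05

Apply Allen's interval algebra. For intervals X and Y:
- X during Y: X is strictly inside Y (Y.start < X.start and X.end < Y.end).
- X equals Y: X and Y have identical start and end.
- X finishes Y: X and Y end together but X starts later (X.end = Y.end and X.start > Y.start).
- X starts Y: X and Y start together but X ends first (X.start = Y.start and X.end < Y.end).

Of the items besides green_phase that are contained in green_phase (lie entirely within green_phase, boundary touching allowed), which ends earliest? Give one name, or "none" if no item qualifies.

gold_phase

Target green_phase = [09:15, 17:40].
amber_phase [07:00, 09:15] → meets → excluded.
blue_phase [07:10, 10:10] → overlaps → excluded.
crimson_phase [08:50, 11:15] → overlaps → excluded.
gold_phase [09:20, 14:05] → during → candidate.
red_phase [12:25, 17:15] → during → candidate.
silver_phase [15:40, 20:30] → overlapped-by → excluded.
Among candidates, earliest end is 14:05 → gold_phase.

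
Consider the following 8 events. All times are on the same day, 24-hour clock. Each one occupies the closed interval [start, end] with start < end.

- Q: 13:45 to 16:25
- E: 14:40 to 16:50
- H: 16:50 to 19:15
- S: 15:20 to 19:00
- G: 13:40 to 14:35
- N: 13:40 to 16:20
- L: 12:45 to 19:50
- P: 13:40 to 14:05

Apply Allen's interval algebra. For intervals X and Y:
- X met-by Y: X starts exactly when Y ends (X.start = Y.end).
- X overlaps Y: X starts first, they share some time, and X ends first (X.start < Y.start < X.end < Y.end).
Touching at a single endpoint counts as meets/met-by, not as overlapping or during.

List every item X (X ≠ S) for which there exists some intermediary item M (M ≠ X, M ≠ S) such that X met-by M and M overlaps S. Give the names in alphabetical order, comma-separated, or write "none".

Target S = [15:20, 19:00].
Intermediaries M with M overlaps S: E, N, Q.
Via E — items with X met-by E: H.
Via N — items with X met-by N: none.
Via Q — items with X met-by Q: none.
Union: H.

H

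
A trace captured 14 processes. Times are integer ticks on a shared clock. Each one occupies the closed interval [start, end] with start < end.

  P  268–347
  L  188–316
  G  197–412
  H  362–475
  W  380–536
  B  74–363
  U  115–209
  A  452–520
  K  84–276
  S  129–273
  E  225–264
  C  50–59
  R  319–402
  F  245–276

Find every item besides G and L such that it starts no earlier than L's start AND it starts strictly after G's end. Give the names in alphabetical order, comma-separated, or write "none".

Conditions: its start is no earlier than L's start (X.start >= 188) AND its start is strictly after G's end (X.start > 412).
A: start 452 >= 188? ✓; start 452 > 412? ✓ → yes.
B: start 74 >= 188? ✗; start 74 > 412? ✗ → no.
C: start 50 >= 188? ✗; start 50 > 412? ✗ → no.
E: start 225 >= 188? ✓; start 225 > 412? ✗ → no.
F: start 245 >= 188? ✓; start 245 > 412? ✗ → no.
H: start 362 >= 188? ✓; start 362 > 412? ✗ → no.
K: start 84 >= 188? ✗; start 84 > 412? ✗ → no.
P: start 268 >= 188? ✓; start 268 > 412? ✗ → no.
R: start 319 >= 188? ✓; start 319 > 412? ✗ → no.
S: start 129 >= 188? ✗; start 129 > 412? ✗ → no.
U: start 115 >= 188? ✗; start 115 > 412? ✗ → no.
W: start 380 >= 188? ✓; start 380 > 412? ✗ → no.
Result: A.

A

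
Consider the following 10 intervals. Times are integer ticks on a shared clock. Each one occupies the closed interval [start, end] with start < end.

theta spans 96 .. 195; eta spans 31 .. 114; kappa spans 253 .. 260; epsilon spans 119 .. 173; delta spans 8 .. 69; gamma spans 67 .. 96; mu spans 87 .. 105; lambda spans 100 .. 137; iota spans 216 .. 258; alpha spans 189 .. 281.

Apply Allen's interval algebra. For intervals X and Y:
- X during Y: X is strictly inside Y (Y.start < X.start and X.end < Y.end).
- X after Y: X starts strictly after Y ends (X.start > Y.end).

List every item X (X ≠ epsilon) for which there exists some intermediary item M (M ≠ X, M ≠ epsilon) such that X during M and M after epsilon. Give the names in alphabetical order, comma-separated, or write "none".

iota, kappa

Target epsilon = [119, 173].
Intermediaries M with M after epsilon: alpha, iota, kappa.
Via alpha — items with X during alpha: iota, kappa.
Via iota — items with X during iota: none.
Via kappa — items with X during kappa: none.
Union: iota, kappa.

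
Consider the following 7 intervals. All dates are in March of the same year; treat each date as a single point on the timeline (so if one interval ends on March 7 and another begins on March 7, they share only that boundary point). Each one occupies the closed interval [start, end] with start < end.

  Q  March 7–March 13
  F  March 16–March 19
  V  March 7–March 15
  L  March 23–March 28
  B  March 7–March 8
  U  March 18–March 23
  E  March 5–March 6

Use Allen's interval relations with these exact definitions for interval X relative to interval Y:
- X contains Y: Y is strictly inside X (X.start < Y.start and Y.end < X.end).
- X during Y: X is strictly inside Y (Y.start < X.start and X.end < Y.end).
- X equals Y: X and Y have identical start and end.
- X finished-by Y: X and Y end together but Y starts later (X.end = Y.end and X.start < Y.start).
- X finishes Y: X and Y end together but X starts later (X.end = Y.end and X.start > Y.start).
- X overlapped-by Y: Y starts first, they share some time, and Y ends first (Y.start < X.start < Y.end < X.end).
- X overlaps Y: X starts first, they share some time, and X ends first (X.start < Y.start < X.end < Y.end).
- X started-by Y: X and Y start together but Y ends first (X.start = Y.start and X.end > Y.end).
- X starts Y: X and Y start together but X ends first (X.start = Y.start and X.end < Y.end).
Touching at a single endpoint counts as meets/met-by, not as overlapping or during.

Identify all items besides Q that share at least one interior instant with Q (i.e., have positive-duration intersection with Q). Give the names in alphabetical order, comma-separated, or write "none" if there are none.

B, V

Target Q = [March 7, March 13].
B [March 7, March 8] → starts → yes.
E [March 5, March 6] → before → no.
F [March 16, March 19] → after → no.
L [March 23, March 28] → after → no.
U [March 18, March 23] → after → no.
V [March 7, March 15] → started-by → yes.
Result: B, V.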